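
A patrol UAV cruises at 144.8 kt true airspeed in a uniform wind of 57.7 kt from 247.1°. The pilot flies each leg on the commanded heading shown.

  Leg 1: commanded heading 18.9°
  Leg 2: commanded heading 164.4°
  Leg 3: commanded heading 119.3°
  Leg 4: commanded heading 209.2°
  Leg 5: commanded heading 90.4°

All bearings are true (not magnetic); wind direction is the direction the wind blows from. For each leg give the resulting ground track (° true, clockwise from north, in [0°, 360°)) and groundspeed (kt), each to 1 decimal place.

Leg 1: heading 18.9°; drift +13.2° → track 32.1°, groundspeed 188.2 kt
Leg 2: heading 164.4°; drift -22.6° → track 141.8°, groundspeed 148.9 kt
Leg 3: heading 119.3°; drift -14.2° → track 105.1°, groundspeed 185.8 kt
Leg 4: heading 209.2°; drift -19.6° → track 189.6°, groundspeed 105.4 kt
Leg 5: heading 90.4°; drift -6.6° → track 83.8°, groundspeed 199.1 kt

Leg 1: track=32.1°, groundspeed=188.2 kt
Leg 2: track=141.8°, groundspeed=148.9 kt
Leg 3: track=105.1°, groundspeed=185.8 kt
Leg 4: track=189.6°, groundspeed=105.4 kt
Leg 5: track=83.8°, groundspeed=199.1 kt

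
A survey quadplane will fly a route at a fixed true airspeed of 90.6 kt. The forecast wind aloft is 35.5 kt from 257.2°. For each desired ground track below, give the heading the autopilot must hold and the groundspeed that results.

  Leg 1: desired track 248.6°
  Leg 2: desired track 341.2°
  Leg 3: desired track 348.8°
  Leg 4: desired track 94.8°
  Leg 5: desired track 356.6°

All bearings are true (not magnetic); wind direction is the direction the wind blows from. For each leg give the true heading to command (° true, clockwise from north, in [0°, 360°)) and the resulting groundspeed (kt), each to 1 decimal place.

Leg 1: desired track 248.6°; wind correction +3.4° → command heading 252.0°, groundspeed 55.3 kt
Leg 2: desired track 341.2°; wind correction -22.9° → command heading 318.3°, groundspeed 79.7 kt
Leg 3: desired track 348.8°; wind correction -23.1° → command heading 325.7°, groundspeed 84.4 kt
Leg 4: desired track 94.8°; wind correction +6.8° → command heading 101.6°, groundspeed 123.8 kt
Leg 5: desired track 356.6°; wind correction -22.7° → command heading 333.9°, groundspeed 89.4 kt

Leg 1: heading=252.0°, groundspeed=55.3 kt
Leg 2: heading=318.3°, groundspeed=79.7 kt
Leg 3: heading=325.7°, groundspeed=84.4 kt
Leg 4: heading=101.6°, groundspeed=123.8 kt
Leg 5: heading=333.9°, groundspeed=89.4 kt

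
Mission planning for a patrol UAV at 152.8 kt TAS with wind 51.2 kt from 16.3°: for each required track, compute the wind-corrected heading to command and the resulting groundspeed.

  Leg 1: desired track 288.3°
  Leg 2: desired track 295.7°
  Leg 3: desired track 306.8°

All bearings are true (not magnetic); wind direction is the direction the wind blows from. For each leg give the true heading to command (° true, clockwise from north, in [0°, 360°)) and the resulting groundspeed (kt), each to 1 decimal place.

Leg 1: desired track 288.3°; wind correction +19.6° → command heading 307.9°, groundspeed 142.2 kt
Leg 2: desired track 295.7°; wind correction +19.3° → command heading 315.0°, groundspeed 135.8 kt
Leg 3: desired track 306.8°; wind correction +18.3° → command heading 325.1°, groundspeed 127.1 kt

Leg 1: heading=307.9°, groundspeed=142.2 kt
Leg 2: heading=315.0°, groundspeed=135.8 kt
Leg 3: heading=325.1°, groundspeed=127.1 kt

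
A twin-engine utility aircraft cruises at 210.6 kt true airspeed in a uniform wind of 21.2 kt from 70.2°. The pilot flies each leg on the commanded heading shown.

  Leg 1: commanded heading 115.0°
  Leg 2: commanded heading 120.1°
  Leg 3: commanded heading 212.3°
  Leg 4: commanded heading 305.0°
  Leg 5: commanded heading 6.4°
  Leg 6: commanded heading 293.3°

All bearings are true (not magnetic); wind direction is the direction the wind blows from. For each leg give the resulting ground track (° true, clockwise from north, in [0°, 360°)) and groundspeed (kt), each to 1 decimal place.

Leg 1: heading 115.0°; drift +4.4° → track 119.4°, groundspeed 196.1 kt
Leg 2: heading 120.1°; drift +4.7° → track 124.8°, groundspeed 197.6 kt
Leg 3: heading 212.3°; drift +3.3° → track 215.6°, groundspeed 227.7 kt
Leg 4: heading 305.0°; drift -4.4° → track 300.6°, groundspeed 223.5 kt
Leg 5: heading 6.4°; drift -5.4° → track 1.0°, groundspeed 202.1 kt
Leg 6: heading 293.3°; drift -3.7° → track 289.6°, groundspeed 226.5 kt

Leg 1: track=119.4°, groundspeed=196.1 kt
Leg 2: track=124.8°, groundspeed=197.6 kt
Leg 3: track=215.6°, groundspeed=227.7 kt
Leg 4: track=300.6°, groundspeed=223.5 kt
Leg 5: track=1.0°, groundspeed=202.1 kt
Leg 6: track=289.6°, groundspeed=226.5 kt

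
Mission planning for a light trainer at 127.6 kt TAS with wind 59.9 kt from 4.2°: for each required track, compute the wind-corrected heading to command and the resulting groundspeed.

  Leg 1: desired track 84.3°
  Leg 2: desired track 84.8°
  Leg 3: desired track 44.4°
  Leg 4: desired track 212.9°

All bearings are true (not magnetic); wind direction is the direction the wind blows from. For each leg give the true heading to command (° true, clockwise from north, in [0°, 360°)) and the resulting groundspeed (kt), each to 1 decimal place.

Leg 1: desired track 84.3°; wind correction -27.5° → command heading 56.8°, groundspeed 102.8 kt
Leg 2: desired track 84.8°; wind correction -27.6° → command heading 57.2°, groundspeed 103.3 kt
Leg 3: desired track 44.4°; wind correction -17.6° → command heading 26.8°, groundspeed 75.9 kt
Leg 4: desired track 212.9°; wind correction +13.0° → command heading 225.9°, groundspeed 176.9 kt

Leg 1: heading=56.8°, groundspeed=102.8 kt
Leg 2: heading=57.2°, groundspeed=103.3 kt
Leg 3: heading=26.8°, groundspeed=75.9 kt
Leg 4: heading=225.9°, groundspeed=176.9 kt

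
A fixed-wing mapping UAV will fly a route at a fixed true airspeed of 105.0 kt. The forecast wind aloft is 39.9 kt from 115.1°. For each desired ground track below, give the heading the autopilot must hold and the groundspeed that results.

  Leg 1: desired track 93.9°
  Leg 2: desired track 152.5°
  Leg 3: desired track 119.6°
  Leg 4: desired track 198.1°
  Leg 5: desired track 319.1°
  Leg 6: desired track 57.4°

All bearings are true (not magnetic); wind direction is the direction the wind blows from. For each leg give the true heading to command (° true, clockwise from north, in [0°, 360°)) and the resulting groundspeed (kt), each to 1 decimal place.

Leg 1: desired track 93.9°; wind correction +7.9° → command heading 101.8°, groundspeed 66.8 kt
Leg 2: desired track 152.5°; wind correction -13.3° → command heading 139.2°, groundspeed 70.5 kt
Leg 3: desired track 119.6°; wind correction -1.7° → command heading 117.9°, groundspeed 65.2 kt
Leg 4: desired track 198.1°; wind correction -22.2° → command heading 175.9°, groundspeed 92.4 kt
Leg 5: desired track 319.1°; wind correction +8.9° → command heading 328.0°, groundspeed 140.2 kt
Leg 6: desired track 57.4°; wind correction +18.7° → command heading 76.1°, groundspeed 78.1 kt

Leg 1: heading=101.8°, groundspeed=66.8 kt
Leg 2: heading=139.2°, groundspeed=70.5 kt
Leg 3: heading=117.9°, groundspeed=65.2 kt
Leg 4: heading=175.9°, groundspeed=92.4 kt
Leg 5: heading=328.0°, groundspeed=140.2 kt
Leg 6: heading=76.1°, groundspeed=78.1 kt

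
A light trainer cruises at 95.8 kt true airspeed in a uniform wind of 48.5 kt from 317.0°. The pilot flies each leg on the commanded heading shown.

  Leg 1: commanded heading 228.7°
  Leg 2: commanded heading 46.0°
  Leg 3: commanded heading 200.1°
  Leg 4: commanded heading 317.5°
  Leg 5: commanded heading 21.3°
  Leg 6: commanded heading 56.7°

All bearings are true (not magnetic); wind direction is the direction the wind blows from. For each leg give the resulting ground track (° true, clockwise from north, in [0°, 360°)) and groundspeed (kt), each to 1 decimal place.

Leg 1: track=201.5°, groundspeed=106.1 kt
Leg 2: track=73.1°, groundspeed=106.6 kt
Leg 3: track=179.9°, groundspeed=125.4 kt
Leg 4: track=318.0°, groundspeed=47.3 kt
Leg 5: track=51.6°, groundspeed=86.6 kt
Leg 6: track=81.4°, groundspeed=114.4 kt

Leg 1: heading 228.7°; drift -27.2° → track 201.5°, groundspeed 106.1 kt
Leg 2: heading 46.0°; drift +27.1° → track 73.1°, groundspeed 106.6 kt
Leg 3: heading 200.1°; drift -20.2° → track 179.9°, groundspeed 125.4 kt
Leg 4: heading 317.5°; drift +0.5° → track 318.0°, groundspeed 47.3 kt
Leg 5: heading 21.3°; drift +30.3° → track 51.6°, groundspeed 86.6 kt
Leg 6: heading 56.7°; drift +24.7° → track 81.4°, groundspeed 114.4 kt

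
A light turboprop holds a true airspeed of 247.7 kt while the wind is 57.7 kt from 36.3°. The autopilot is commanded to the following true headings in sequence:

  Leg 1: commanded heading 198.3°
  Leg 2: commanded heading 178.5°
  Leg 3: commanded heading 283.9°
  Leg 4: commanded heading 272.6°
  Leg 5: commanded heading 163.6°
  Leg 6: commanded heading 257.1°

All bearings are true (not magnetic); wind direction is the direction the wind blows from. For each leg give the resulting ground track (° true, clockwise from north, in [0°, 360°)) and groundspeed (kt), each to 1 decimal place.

Leg 1: track=201.7°, groundspeed=303.1 kt
Leg 2: track=185.4°, groundspeed=295.4 kt
Leg 3: track=272.7°, groundspeed=274.9 kt
Leg 4: track=262.9°, groundspeed=283.8 kt
Leg 5: track=172.8°, groundspeed=286.4 kt
Leg 6: track=249.7°, groundspeed=293.8 kt

Leg 1: heading 198.3°; drift +3.4° → track 201.7°, groundspeed 303.1 kt
Leg 2: heading 178.5°; drift +6.9° → track 185.4°, groundspeed 295.4 kt
Leg 3: heading 283.9°; drift -11.2° → track 272.7°, groundspeed 274.9 kt
Leg 4: heading 272.6°; drift -9.7° → track 262.9°, groundspeed 283.8 kt
Leg 5: heading 163.6°; drift +9.2° → track 172.8°, groundspeed 286.4 kt
Leg 6: heading 257.1°; drift -7.4° → track 249.7°, groundspeed 293.8 kt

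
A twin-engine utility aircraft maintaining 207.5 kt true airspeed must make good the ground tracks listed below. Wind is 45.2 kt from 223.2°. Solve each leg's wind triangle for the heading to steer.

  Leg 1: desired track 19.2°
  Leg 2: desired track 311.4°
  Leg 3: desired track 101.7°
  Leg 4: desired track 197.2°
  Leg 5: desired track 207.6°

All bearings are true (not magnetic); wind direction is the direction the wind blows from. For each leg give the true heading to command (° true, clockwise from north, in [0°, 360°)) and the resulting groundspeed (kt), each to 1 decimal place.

Leg 1: desired track 19.2°; wind correction -5.1° → command heading 14.1°, groundspeed 248.0 kt
Leg 2: desired track 311.4°; wind correction -12.6° → command heading 298.8°, groundspeed 201.1 kt
Leg 3: desired track 101.7°; wind correction +10.7° → command heading 112.4°, groundspeed 227.5 kt
Leg 4: desired track 197.2°; wind correction +5.5° → command heading 202.7°, groundspeed 165.9 kt
Leg 5: desired track 207.6°; wind correction +3.4° → command heading 211.0°, groundspeed 163.6 kt

Leg 1: heading=14.1°, groundspeed=248.0 kt
Leg 2: heading=298.8°, groundspeed=201.1 kt
Leg 3: heading=112.4°, groundspeed=227.5 kt
Leg 4: heading=202.7°, groundspeed=165.9 kt
Leg 5: heading=211.0°, groundspeed=163.6 kt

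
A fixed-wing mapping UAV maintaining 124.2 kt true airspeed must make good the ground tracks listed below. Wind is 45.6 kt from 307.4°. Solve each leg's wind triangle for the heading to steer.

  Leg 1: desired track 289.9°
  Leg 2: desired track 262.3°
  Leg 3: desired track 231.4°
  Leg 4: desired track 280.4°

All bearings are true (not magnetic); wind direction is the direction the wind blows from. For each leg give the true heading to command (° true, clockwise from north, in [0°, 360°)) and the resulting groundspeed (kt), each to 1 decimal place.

Leg 1: heading=296.2°, groundspeed=80.0 kt
Leg 2: heading=277.4°, groundspeed=87.7 kt
Leg 3: heading=252.3°, groundspeed=105.0 kt
Leg 4: heading=290.0°, groundspeed=81.8 kt

Leg 1: desired track 289.9°; wind correction +6.3° → command heading 296.2°, groundspeed 80.0 kt
Leg 2: desired track 262.3°; wind correction +15.1° → command heading 277.4°, groundspeed 87.7 kt
Leg 3: desired track 231.4°; wind correction +20.9° → command heading 252.3°, groundspeed 105.0 kt
Leg 4: desired track 280.4°; wind correction +9.6° → command heading 290.0°, groundspeed 81.8 kt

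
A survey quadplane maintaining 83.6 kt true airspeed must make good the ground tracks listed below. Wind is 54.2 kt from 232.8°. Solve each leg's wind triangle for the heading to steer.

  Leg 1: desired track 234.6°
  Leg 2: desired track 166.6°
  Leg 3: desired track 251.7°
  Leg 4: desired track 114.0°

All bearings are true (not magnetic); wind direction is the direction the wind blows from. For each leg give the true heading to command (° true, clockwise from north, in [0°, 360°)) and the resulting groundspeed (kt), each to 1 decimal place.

Leg 1: desired track 234.6°; wind correction -1.2° → command heading 233.4°, groundspeed 29.4 kt
Leg 2: desired track 166.6°; wind correction +36.4° → command heading 203.0°, groundspeed 45.4 kt
Leg 3: desired track 251.7°; wind correction -12.1° → command heading 239.6°, groundspeed 30.5 kt
Leg 4: desired track 114.0°; wind correction +34.6° → command heading 148.6°, groundspeed 94.9 kt

Leg 1: heading=233.4°, groundspeed=29.4 kt
Leg 2: heading=203.0°, groundspeed=45.4 kt
Leg 3: heading=239.6°, groundspeed=30.5 kt
Leg 4: heading=148.6°, groundspeed=94.9 kt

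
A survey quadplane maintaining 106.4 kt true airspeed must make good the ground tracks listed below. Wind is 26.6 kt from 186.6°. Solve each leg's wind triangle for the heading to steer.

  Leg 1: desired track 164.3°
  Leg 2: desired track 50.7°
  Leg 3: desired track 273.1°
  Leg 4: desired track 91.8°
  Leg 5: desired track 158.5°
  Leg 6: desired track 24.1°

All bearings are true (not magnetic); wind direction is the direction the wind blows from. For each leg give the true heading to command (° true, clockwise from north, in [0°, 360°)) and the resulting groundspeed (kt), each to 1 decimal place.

Leg 1: heading=169.7°, groundspeed=81.3 kt
Leg 2: heading=60.7°, groundspeed=123.9 kt
Leg 3: heading=258.7°, groundspeed=101.4 kt
Leg 4: heading=106.2°, groundspeed=105.3 kt
Leg 5: heading=165.3°, groundspeed=82.2 kt
Leg 6: heading=28.4°, groundspeed=131.5 kt

Leg 1: desired track 164.3°; wind correction +5.4° → command heading 169.7°, groundspeed 81.3 kt
Leg 2: desired track 50.7°; wind correction +10.0° → command heading 60.7°, groundspeed 123.9 kt
Leg 3: desired track 273.1°; wind correction -14.4° → command heading 258.7°, groundspeed 101.4 kt
Leg 4: desired track 91.8°; wind correction +14.4° → command heading 106.2°, groundspeed 105.3 kt
Leg 5: desired track 158.5°; wind correction +6.8° → command heading 165.3°, groundspeed 82.2 kt
Leg 6: desired track 24.1°; wind correction +4.3° → command heading 28.4°, groundspeed 131.5 kt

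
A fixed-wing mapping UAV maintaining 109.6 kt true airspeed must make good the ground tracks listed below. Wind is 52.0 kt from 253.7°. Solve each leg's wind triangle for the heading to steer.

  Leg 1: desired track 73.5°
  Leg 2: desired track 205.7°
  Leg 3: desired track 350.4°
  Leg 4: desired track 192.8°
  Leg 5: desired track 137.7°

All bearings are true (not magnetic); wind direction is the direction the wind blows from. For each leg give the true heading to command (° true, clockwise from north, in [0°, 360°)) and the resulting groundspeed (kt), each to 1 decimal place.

Leg 1: heading=73.4°, groundspeed=161.6 kt
Leg 2: heading=226.3°, groundspeed=67.8 kt
Leg 3: heading=322.3°, groundspeed=102.7 kt
Leg 4: heading=217.3°, groundspeed=74.4 kt
Leg 5: heading=162.9°, groundspeed=121.9 kt

Leg 1: desired track 73.5°; wind correction -0.1° → command heading 73.4°, groundspeed 161.6 kt
Leg 2: desired track 205.7°; wind correction +20.6° → command heading 226.3°, groundspeed 67.8 kt
Leg 3: desired track 350.4°; wind correction -28.1° → command heading 322.3°, groundspeed 102.7 kt
Leg 4: desired track 192.8°; wind correction +24.5° → command heading 217.3°, groundspeed 74.4 kt
Leg 5: desired track 137.7°; wind correction +25.2° → command heading 162.9°, groundspeed 121.9 kt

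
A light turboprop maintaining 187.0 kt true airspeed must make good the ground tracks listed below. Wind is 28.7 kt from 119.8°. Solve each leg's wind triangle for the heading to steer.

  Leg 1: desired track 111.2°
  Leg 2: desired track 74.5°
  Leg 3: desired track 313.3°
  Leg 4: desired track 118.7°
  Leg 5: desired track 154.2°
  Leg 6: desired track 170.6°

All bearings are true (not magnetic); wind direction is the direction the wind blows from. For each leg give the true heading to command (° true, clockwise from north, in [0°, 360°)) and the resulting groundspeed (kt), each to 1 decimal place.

Leg 1: heading=112.5°, groundspeed=158.6 kt
Leg 2: heading=80.8°, groundspeed=165.7 kt
Leg 3: heading=315.4°, groundspeed=214.8 kt
Leg 4: heading=118.9°, groundspeed=158.3 kt
Leg 5: heading=149.2°, groundspeed=162.6 kt
Leg 6: heading=163.8°, groundspeed=167.5 kt

Leg 1: desired track 111.2°; wind correction +1.3° → command heading 112.5°, groundspeed 158.6 kt
Leg 2: desired track 74.5°; wind correction +6.3° → command heading 80.8°, groundspeed 165.7 kt
Leg 3: desired track 313.3°; wind correction +2.1° → command heading 315.4°, groundspeed 214.8 kt
Leg 4: desired track 118.7°; wind correction +0.2° → command heading 118.9°, groundspeed 158.3 kt
Leg 5: desired track 154.2°; wind correction -5.0° → command heading 149.2°, groundspeed 162.6 kt
Leg 6: desired track 170.6°; wind correction -6.8° → command heading 163.8°, groundspeed 167.5 kt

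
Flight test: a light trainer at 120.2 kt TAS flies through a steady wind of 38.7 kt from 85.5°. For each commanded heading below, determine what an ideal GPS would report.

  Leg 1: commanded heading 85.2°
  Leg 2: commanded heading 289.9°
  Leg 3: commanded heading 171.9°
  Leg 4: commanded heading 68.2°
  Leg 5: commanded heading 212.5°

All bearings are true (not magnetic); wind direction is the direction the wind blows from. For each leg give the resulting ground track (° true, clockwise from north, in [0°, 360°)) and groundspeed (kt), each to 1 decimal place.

Leg 1: track=85.1°, groundspeed=81.5 kt
Leg 2: track=284.0°, groundspeed=156.3 kt
Leg 3: track=190.1°, groundspeed=123.9 kt
Leg 4: track=60.3°, groundspeed=84.0 kt
Leg 5: track=224.7°, groundspeed=146.8 kt

Leg 1: heading 85.2°; drift -0.1° → track 85.1°, groundspeed 81.5 kt
Leg 2: heading 289.9°; drift -5.9° → track 284.0°, groundspeed 156.3 kt
Leg 3: heading 171.9°; drift +18.2° → track 190.1°, groundspeed 123.9 kt
Leg 4: heading 68.2°; drift -7.9° → track 60.3°, groundspeed 84.0 kt
Leg 5: heading 212.5°; drift +12.2° → track 224.7°, groundspeed 146.8 kt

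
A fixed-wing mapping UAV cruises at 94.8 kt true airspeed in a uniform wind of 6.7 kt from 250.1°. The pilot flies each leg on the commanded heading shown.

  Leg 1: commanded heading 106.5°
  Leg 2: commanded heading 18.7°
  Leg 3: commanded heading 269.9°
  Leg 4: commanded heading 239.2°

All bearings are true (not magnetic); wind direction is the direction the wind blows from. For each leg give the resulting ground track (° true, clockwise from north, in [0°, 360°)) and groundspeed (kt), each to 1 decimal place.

Leg 1: track=104.2°, groundspeed=100.3 kt
Leg 2: track=21.7°, groundspeed=99.1 kt
Leg 3: track=271.4°, groundspeed=88.5 kt
Leg 4: track=238.4°, groundspeed=88.2 kt

Leg 1: heading 106.5°; drift -2.3° → track 104.2°, groundspeed 100.3 kt
Leg 2: heading 18.7°; drift +3.0° → track 21.7°, groundspeed 99.1 kt
Leg 3: heading 269.9°; drift +1.5° → track 271.4°, groundspeed 88.5 kt
Leg 4: heading 239.2°; drift -0.8° → track 238.4°, groundspeed 88.2 kt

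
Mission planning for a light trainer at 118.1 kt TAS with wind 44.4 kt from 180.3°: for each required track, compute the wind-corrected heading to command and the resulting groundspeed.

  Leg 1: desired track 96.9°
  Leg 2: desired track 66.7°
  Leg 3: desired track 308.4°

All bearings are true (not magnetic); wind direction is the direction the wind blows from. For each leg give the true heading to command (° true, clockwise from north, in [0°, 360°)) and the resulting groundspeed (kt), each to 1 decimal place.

Leg 1: desired track 96.9°; wind correction +21.9° → command heading 118.8°, groundspeed 104.5 kt
Leg 2: desired track 66.7°; wind correction +20.2° → command heading 86.9°, groundspeed 128.6 kt
Leg 3: desired track 308.4°; wind correction -17.2° → command heading 291.2°, groundspeed 140.2 kt

Leg 1: heading=118.8°, groundspeed=104.5 kt
Leg 2: heading=86.9°, groundspeed=128.6 kt
Leg 3: heading=291.2°, groundspeed=140.2 kt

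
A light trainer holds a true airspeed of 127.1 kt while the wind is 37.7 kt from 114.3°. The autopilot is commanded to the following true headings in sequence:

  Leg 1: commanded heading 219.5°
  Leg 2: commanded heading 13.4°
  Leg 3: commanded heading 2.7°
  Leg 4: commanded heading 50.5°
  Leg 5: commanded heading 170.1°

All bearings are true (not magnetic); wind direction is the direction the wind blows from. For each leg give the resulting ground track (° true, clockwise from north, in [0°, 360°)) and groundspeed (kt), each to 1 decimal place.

Leg 1: track=234.4°, groundspeed=141.7 kt
Leg 2: track=358.0°, groundspeed=139.2 kt
Leg 3: track=348.7°, groundspeed=145.3 kt
Leg 4: track=33.5°, groundspeed=115.5 kt
Leg 5: track=186.5°, groundspeed=110.4 kt

Leg 1: heading 219.5°; drift +14.9° → track 234.4°, groundspeed 141.7 kt
Leg 2: heading 13.4°; drift -15.4° → track 358.0°, groundspeed 139.2 kt
Leg 3: heading 2.7°; drift -14.0° → track 348.7°, groundspeed 145.3 kt
Leg 4: heading 50.5°; drift -17.0° → track 33.5°, groundspeed 115.5 kt
Leg 5: heading 170.1°; drift +16.4° → track 186.5°, groundspeed 110.4 kt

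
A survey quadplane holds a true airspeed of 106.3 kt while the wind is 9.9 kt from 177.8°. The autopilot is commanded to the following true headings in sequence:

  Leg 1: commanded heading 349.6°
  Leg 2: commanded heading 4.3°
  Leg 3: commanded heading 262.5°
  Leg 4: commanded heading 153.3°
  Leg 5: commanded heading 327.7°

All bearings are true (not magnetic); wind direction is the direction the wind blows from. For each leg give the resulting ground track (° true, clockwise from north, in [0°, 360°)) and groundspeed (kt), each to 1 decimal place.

Leg 1: heading 349.6°; drift +0.7° → track 350.3°, groundspeed 116.1 kt
Leg 2: heading 4.3°; drift -0.6° → track 3.7°, groundspeed 116.1 kt
Leg 3: heading 262.5°; drift +5.3° → track 267.8°, groundspeed 105.8 kt
Leg 4: heading 153.3°; drift -2.4° → track 150.9°, groundspeed 97.4 kt
Leg 5: heading 327.7°; drift +2.5° → track 330.2°, groundspeed 115.0 kt

Leg 1: track=350.3°, groundspeed=116.1 kt
Leg 2: track=3.7°, groundspeed=116.1 kt
Leg 3: track=267.8°, groundspeed=105.8 kt
Leg 4: track=150.9°, groundspeed=97.4 kt
Leg 5: track=330.2°, groundspeed=115.0 kt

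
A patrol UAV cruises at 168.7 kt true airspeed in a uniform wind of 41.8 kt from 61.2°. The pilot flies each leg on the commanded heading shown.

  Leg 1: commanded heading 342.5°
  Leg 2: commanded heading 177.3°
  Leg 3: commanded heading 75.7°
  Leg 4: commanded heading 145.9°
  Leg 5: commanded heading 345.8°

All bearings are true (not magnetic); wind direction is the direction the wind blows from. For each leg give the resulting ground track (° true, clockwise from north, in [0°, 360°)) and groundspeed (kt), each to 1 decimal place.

Leg 1: heading 342.5°; drift -14.3° → track 328.2°, groundspeed 165.7 kt
Leg 2: heading 177.3°; drift +11.3° → track 188.6°, groundspeed 190.8 kt
Leg 3: heading 75.7°; drift +4.7° → track 80.4°, groundspeed 128.7 kt
Leg 4: heading 145.9°; drift +14.2° → track 160.1°, groundspeed 170.0 kt
Leg 5: heading 345.8°; drift -14.3° → track 331.5°, groundspeed 163.3 kt

Leg 1: track=328.2°, groundspeed=165.7 kt
Leg 2: track=188.6°, groundspeed=190.8 kt
Leg 3: track=80.4°, groundspeed=128.7 kt
Leg 4: track=160.1°, groundspeed=170.0 kt
Leg 5: track=331.5°, groundspeed=163.3 kt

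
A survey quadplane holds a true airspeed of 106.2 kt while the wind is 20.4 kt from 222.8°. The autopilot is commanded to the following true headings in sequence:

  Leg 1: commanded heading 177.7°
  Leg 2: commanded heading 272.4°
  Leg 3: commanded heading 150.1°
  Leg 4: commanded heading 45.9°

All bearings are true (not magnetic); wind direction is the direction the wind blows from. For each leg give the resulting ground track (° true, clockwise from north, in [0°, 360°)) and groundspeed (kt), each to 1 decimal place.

Leg 1: heading 177.7°; drift -8.9° → track 168.8°, groundspeed 92.9 kt
Leg 2: heading 272.4°; drift +9.5° → track 281.9°, groundspeed 94.3 kt
Leg 3: heading 150.1°; drift -11.0° → track 139.1°, groundspeed 102.0 kt
Leg 4: heading 45.9°; drift -0.5° → track 45.4°, groundspeed 126.6 kt

Leg 1: track=168.8°, groundspeed=92.9 kt
Leg 2: track=281.9°, groundspeed=94.3 kt
Leg 3: track=139.1°, groundspeed=102.0 kt
Leg 4: track=45.4°, groundspeed=126.6 kt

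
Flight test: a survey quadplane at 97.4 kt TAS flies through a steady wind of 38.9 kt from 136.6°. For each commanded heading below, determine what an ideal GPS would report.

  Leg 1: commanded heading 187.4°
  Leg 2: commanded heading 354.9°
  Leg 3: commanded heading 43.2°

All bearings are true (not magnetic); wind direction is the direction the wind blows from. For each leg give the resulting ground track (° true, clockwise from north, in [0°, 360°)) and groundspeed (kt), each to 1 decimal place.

Leg 1: track=209.9°, groundspeed=78.8 kt
Leg 2: track=344.2°, groundspeed=130.2 kt
Leg 3: track=21.9°, groundspeed=107.0 kt

Leg 1: heading 187.4°; drift +22.5° → track 209.9°, groundspeed 78.8 kt
Leg 2: heading 354.9°; drift -10.7° → track 344.2°, groundspeed 130.2 kt
Leg 3: heading 43.2°; drift -21.3° → track 21.9°, groundspeed 107.0 kt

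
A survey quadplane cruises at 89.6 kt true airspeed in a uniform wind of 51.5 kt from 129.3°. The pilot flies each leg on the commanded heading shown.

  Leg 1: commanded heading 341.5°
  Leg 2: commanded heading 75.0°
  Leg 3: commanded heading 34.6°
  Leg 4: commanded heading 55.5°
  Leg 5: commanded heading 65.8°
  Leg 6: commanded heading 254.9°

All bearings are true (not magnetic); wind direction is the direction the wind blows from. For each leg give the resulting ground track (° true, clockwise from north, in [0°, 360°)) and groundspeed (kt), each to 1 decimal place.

Leg 1: track=329.9°, groundspeed=136.0 kt
Leg 2: track=39.9°, groundspeed=72.8 kt
Leg 3: track=5.9°, groundspeed=106.9 kt
Leg 4: track=22.2°, groundspeed=90.0 kt
Leg 5: track=31.1°, groundspeed=81.0 kt
Leg 6: track=274.2°, groundspeed=126.7 kt

Leg 1: heading 341.5°; drift -11.6° → track 329.9°, groundspeed 136.0 kt
Leg 2: heading 75.0°; drift -35.1° → track 39.9°, groundspeed 72.8 kt
Leg 3: heading 34.6°; drift -28.7° → track 5.9°, groundspeed 106.9 kt
Leg 4: heading 55.5°; drift -33.3° → track 22.2°, groundspeed 90.0 kt
Leg 5: heading 65.8°; drift -34.7° → track 31.1°, groundspeed 81.0 kt
Leg 6: heading 254.9°; drift +19.3° → track 274.2°, groundspeed 126.7 kt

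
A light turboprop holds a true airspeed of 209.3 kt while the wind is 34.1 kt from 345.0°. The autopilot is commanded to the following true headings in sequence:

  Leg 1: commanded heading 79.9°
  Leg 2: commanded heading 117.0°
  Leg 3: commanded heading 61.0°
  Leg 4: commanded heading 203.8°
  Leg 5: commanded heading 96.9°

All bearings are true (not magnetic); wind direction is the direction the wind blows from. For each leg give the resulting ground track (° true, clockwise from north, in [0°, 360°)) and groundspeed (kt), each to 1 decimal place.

Leg 1: track=89.0°, groundspeed=214.9 kt
Leg 2: track=123.2°, groundspeed=233.5 kt
Leg 3: track=70.3°, groundspeed=203.8 kt
Leg 4: track=198.6°, groundspeed=236.8 kt
Leg 5: track=105.0°, groundspeed=224.3 kt

Leg 1: heading 79.9°; drift +9.1° → track 89.0°, groundspeed 214.9 kt
Leg 2: heading 117.0°; drift +6.2° → track 123.2°, groundspeed 233.5 kt
Leg 3: heading 61.0°; drift +9.3° → track 70.3°, groundspeed 203.8 kt
Leg 4: heading 203.8°; drift -5.2° → track 198.6°, groundspeed 236.8 kt
Leg 5: heading 96.9°; drift +8.1° → track 105.0°, groundspeed 224.3 kt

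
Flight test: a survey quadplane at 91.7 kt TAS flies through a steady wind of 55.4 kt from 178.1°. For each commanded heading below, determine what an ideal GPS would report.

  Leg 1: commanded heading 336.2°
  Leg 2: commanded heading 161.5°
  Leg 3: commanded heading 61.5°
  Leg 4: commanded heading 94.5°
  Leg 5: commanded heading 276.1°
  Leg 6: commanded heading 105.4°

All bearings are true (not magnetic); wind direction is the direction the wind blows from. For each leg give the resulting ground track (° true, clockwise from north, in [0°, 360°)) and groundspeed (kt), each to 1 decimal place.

Leg 1: track=344.4°, groundspeed=144.6 kt
Leg 2: track=139.2°, groundspeed=41.7 kt
Leg 3: track=38.5°, groundspeed=126.6 kt
Leg 4: track=61.7°, groundspeed=101.7 kt
Leg 5: track=305.0°, groundspeed=113.5 kt
Leg 6: track=70.3°, groundspeed=92.0 kt

Leg 1: heading 336.2°; drift +8.2° → track 344.4°, groundspeed 144.6 kt
Leg 2: heading 161.5°; drift -22.3° → track 139.2°, groundspeed 41.7 kt
Leg 3: heading 61.5°; drift -23.0° → track 38.5°, groundspeed 126.6 kt
Leg 4: heading 94.5°; drift -32.8° → track 61.7°, groundspeed 101.7 kt
Leg 5: heading 276.1°; drift +28.9° → track 305.0°, groundspeed 113.5 kt
Leg 6: heading 105.4°; drift -35.1° → track 70.3°, groundspeed 92.0 kt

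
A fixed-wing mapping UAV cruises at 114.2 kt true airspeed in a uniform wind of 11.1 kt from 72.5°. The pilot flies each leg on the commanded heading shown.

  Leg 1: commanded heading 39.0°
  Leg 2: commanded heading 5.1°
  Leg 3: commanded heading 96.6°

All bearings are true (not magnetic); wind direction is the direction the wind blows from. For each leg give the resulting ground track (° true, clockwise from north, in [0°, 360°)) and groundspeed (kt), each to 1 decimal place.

Leg 1: heading 39.0°; drift -3.3° → track 35.7°, groundspeed 105.1 kt
Leg 2: heading 5.1°; drift -5.3° → track 359.8°, groundspeed 110.4 kt
Leg 3: heading 96.6°; drift +2.5° → track 99.1°, groundspeed 104.2 kt

Leg 1: track=35.7°, groundspeed=105.1 kt
Leg 2: track=359.8°, groundspeed=110.4 kt
Leg 3: track=99.1°, groundspeed=104.2 kt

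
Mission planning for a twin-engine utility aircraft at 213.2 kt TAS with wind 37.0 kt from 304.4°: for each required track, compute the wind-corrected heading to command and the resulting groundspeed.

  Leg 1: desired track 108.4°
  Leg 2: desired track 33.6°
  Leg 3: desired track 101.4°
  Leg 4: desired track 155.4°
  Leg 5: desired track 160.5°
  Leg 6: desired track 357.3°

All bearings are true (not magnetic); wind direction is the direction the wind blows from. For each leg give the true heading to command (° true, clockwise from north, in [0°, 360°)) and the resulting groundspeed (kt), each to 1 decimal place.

Leg 1: heading=105.7°, groundspeed=248.5 kt
Leg 2: heading=23.6°, groundspeed=209.4 kt
Leg 3: heading=97.5°, groundspeed=246.8 kt
Leg 4: heading=160.5°, groundspeed=244.1 kt
Leg 5: heading=166.4°, groundspeed=242.0 kt
Leg 6: heading=349.3°, groundspeed=188.8 kt

Leg 1: desired track 108.4°; wind correction -2.7° → command heading 105.7°, groundspeed 248.5 kt
Leg 2: desired track 33.6°; wind correction -10.0° → command heading 23.6°, groundspeed 209.4 kt
Leg 3: desired track 101.4°; wind correction -3.9° → command heading 97.5°, groundspeed 246.8 kt
Leg 4: desired track 155.4°; wind correction +5.1° → command heading 160.5°, groundspeed 244.1 kt
Leg 5: desired track 160.5°; wind correction +5.9° → command heading 166.4°, groundspeed 242.0 kt
Leg 6: desired track 357.3°; wind correction -8.0° → command heading 349.3°, groundspeed 188.8 kt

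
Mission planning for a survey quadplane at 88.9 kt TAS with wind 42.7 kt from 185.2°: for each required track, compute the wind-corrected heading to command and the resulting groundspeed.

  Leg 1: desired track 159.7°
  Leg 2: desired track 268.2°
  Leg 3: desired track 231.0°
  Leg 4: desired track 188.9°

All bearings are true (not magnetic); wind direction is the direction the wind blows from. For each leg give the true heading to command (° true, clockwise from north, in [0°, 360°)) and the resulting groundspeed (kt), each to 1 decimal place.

Leg 1: heading=171.6°, groundspeed=48.4 kt
Leg 2: heading=239.7°, groundspeed=72.9 kt
Leg 3: heading=210.9°, groundspeed=53.7 kt
Leg 4: heading=187.1°, groundspeed=46.2 kt

Leg 1: desired track 159.7°; wind correction +11.9° → command heading 171.6°, groundspeed 48.4 kt
Leg 2: desired track 268.2°; wind correction -28.5° → command heading 239.7°, groundspeed 72.9 kt
Leg 3: desired track 231.0°; wind correction -20.1° → command heading 210.9°, groundspeed 53.7 kt
Leg 4: desired track 188.9°; wind correction -1.8° → command heading 187.1°, groundspeed 46.2 kt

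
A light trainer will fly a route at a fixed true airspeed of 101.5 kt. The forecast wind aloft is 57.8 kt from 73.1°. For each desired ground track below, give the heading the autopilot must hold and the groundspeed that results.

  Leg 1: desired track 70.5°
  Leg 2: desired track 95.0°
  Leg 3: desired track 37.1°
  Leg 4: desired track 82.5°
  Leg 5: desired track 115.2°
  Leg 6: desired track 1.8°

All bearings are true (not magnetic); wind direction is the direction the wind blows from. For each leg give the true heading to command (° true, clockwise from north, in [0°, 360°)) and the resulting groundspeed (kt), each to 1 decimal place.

Leg 1: desired track 70.5°; wind correction +1.5° → command heading 72.0°, groundspeed 43.7 kt
Leg 2: desired track 95.0°; wind correction -12.3° → command heading 82.7°, groundspeed 45.6 kt
Leg 3: desired track 37.1°; wind correction +19.6° → command heading 56.7°, groundspeed 48.9 kt
Leg 4: desired track 82.5°; wind correction -5.3° → command heading 77.2°, groundspeed 44.0 kt
Leg 5: desired track 115.2°; wind correction -22.4° → command heading 92.8°, groundspeed 50.9 kt
Leg 6: desired track 1.8°; wind correction +32.6° → command heading 34.4°, groundspeed 66.9 kt

Leg 1: heading=72.0°, groundspeed=43.7 kt
Leg 2: heading=82.7°, groundspeed=45.6 kt
Leg 3: heading=56.7°, groundspeed=48.9 kt
Leg 4: heading=77.2°, groundspeed=44.0 kt
Leg 5: heading=92.8°, groundspeed=50.9 kt
Leg 6: heading=34.4°, groundspeed=66.9 kt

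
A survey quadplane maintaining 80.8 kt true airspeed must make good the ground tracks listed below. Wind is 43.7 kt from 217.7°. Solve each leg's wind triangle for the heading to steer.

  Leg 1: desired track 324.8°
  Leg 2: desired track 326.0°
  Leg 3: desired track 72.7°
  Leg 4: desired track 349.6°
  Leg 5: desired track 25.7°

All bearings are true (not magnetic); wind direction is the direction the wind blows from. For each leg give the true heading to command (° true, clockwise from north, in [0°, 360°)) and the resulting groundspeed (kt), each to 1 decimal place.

Leg 1: desired track 324.8°; wind correction -31.1° → command heading 293.7°, groundspeed 82.0 kt
Leg 2: desired track 326.0°; wind correction -30.9° → command heading 295.1°, groundspeed 83.1 kt
Leg 3: desired track 72.7°; wind correction +18.1° → command heading 90.8°, groundspeed 112.6 kt
Leg 4: desired track 349.6°; wind correction -23.7° → command heading 325.9°, groundspeed 103.1 kt
Leg 5: desired track 25.7°; wind correction -6.5° → command heading 19.2°, groundspeed 123.0 kt

Leg 1: heading=293.7°, groundspeed=82.0 kt
Leg 2: heading=295.1°, groundspeed=83.1 kt
Leg 3: heading=90.8°, groundspeed=112.6 kt
Leg 4: heading=325.9°, groundspeed=103.1 kt
Leg 5: heading=19.2°, groundspeed=123.0 kt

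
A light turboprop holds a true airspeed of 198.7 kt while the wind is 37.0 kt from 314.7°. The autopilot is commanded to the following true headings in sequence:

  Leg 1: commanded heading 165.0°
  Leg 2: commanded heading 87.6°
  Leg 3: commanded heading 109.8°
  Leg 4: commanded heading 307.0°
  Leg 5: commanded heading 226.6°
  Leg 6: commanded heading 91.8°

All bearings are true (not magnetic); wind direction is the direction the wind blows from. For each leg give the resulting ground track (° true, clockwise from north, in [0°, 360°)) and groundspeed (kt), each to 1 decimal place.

Leg 1: heading 165.0°; drift -4.6° → track 160.4°, groundspeed 231.4 kt
Leg 2: heading 87.6°; drift +6.9° → track 94.5°, groundspeed 225.5 kt
Leg 3: heading 109.8°; drift +3.8° → track 113.6°, groundspeed 232.8 kt
Leg 4: heading 307.0°; drift -1.8° → track 305.2°, groundspeed 162.1 kt
Leg 5: heading 226.6°; drift -10.6° → track 216.0°, groundspeed 200.9 kt
Leg 6: heading 91.8°; drift +6.4° → track 98.2°, groundspeed 227.2 kt

Leg 1: track=160.4°, groundspeed=231.4 kt
Leg 2: track=94.5°, groundspeed=225.5 kt
Leg 3: track=113.6°, groundspeed=232.8 kt
Leg 4: track=305.2°, groundspeed=162.1 kt
Leg 5: track=216.0°, groundspeed=200.9 kt
Leg 6: track=98.2°, groundspeed=227.2 kt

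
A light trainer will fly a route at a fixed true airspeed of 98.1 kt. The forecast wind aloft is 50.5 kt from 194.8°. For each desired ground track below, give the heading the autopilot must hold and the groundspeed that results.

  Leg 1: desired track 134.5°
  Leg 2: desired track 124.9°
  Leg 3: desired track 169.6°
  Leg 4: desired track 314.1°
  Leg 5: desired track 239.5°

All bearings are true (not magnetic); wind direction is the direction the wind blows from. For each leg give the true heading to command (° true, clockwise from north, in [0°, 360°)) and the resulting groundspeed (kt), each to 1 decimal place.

Leg 1: heading=161.1°, groundspeed=62.7 kt
Leg 2: heading=153.8°, groundspeed=68.5 kt
Leg 3: heading=182.3°, groundspeed=50.0 kt
Leg 4: heading=287.4°, groundspeed=112.4 kt
Leg 5: heading=218.3°, groundspeed=55.5 kt

Leg 1: desired track 134.5°; wind correction +26.6° → command heading 161.1°, groundspeed 62.7 kt
Leg 2: desired track 124.9°; wind correction +28.9° → command heading 153.8°, groundspeed 68.5 kt
Leg 3: desired track 169.6°; wind correction +12.7° → command heading 182.3°, groundspeed 50.0 kt
Leg 4: desired track 314.1°; wind correction -26.7° → command heading 287.4°, groundspeed 112.4 kt
Leg 5: desired track 239.5°; wind correction -21.2° → command heading 218.3°, groundspeed 55.5 kt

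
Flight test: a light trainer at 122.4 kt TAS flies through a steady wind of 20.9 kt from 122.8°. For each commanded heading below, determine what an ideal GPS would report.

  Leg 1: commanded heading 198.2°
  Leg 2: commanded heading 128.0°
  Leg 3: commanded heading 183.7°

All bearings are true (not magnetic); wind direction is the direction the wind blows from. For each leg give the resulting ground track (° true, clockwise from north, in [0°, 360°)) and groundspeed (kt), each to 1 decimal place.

Leg 1: track=208.0°, groundspeed=118.9 kt
Leg 2: track=129.1°, groundspeed=101.6 kt
Leg 3: track=192.9°, groundspeed=113.7 kt

Leg 1: heading 198.2°; drift +9.8° → track 208.0°, groundspeed 118.9 kt
Leg 2: heading 128.0°; drift +1.1° → track 129.1°, groundspeed 101.6 kt
Leg 3: heading 183.7°; drift +9.2° → track 192.9°, groundspeed 113.7 kt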